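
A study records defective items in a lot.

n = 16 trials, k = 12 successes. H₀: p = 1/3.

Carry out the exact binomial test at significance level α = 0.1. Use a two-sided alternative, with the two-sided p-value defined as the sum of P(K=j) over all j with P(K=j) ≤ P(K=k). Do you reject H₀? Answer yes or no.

reject H₀: yes

Exact binomial: n=16, k=12, p₀=1/3=0.3333
P(X=j) = C(n,j)·p₀^j·(1−p₀)^(n−j); p = Σ P(X=j) over j with P(X=j) ≤ P(X=12)
p-value (two-sided) = 0.00079
At α=0.1: p < α → reject H₀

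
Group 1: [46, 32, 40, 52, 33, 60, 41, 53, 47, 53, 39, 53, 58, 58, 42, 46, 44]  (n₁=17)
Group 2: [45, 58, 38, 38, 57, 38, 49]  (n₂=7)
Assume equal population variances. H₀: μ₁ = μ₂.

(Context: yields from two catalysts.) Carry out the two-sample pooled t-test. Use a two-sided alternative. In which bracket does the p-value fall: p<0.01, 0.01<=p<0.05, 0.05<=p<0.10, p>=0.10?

p-value bracket: p>=0.10

x̄₁=46.882, s₁=8.477, n₁=17
x̄₂=46.143, s₂=8.821, n₂=7
s_p² = [16·8.477² + 6·8.821²]/22 = 73.4828
SE = √(s_p²·(1/17+1/7)) = 3.8497
t = (46.882−46.143)/3.8497 = 0.1921
df = 22
p-value (two-sided) = 0.84943
→ bracket: p>=0.10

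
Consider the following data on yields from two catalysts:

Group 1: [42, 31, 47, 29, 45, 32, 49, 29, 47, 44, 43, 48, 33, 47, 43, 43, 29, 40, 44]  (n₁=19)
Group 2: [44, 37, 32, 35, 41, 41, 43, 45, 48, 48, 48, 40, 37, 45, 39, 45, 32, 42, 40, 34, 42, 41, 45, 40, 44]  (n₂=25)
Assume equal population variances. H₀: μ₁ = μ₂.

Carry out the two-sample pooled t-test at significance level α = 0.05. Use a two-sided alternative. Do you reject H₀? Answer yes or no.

reject H₀: no

x̄₁=40.263, s₁=7.210, n₁=19
x̄₂=41.120, s₂=4.658, n₂=25
s_p² = [18·7.210² + 24·4.658²]/42 = 34.6744
SE = √(s_p²·(1/19+1/25)) = 1.7922
t = (40.263−41.120)/1.7922 = -0.4781
df = 42
p-value (two-sided) = 0.63506
At α=0.05: p ≥ α → fail to reject H₀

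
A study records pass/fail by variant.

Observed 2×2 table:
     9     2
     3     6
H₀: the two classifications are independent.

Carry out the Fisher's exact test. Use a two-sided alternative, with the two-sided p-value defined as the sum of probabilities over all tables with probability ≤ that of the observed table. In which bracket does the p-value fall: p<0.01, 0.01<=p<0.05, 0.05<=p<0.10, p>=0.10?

Margins: r₁=11, r₂=9, c₁=12, c₂=8, n=20
p_obs = C(11,9)·C(9,3)/C(20,12); sum pmf over tables with pmf ≤ p_obs
p-value (two-sided) = 0.06478
→ bracket: 0.05<=p<0.10

p-value bracket: 0.05<=p<0.10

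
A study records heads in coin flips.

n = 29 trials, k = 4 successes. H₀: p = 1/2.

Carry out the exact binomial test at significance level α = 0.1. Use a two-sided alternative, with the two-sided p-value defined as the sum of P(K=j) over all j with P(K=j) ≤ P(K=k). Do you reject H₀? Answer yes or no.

reject H₀: yes

Exact binomial: n=29, k=4, p₀=1/2=0.5000
P(X=j) = C(n,j)·p₀^j·(1−p₀)^(n−j); p = Σ P(X=j) over j with P(X=j) ≤ P(X=4)
p-value (two-sided) = 0.00010
At α=0.1: p < α → reject H₀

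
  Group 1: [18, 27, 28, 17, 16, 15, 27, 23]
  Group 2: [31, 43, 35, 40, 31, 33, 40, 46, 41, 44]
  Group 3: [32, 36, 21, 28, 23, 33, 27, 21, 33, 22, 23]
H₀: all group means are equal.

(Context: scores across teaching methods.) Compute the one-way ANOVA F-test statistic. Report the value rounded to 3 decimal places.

Group means [21.38, 38.40, 27.18], grand mean 29.448
SSB = Σnᵢ(x̄ᵢ−x̄)² = 1379.261; SSW = ΣΣ(x−x̄ᵢ)² = 789.911
MSB = 1379.261/2 = 689.6305; MSW = 789.911/26 = 30.3812
F = MSB/MSW = 22.6992
df = (2, 26)

test statistic = 22.699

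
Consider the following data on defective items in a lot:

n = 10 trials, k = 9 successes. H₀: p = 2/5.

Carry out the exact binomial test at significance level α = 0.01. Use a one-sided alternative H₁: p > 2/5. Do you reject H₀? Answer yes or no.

Exact binomial: n=10, k=9, p₀=2/5=0.4000
P(X≥9) from Σ C(n,i)·p₀^i·(1−p₀)^(n−i)
p-value (one-sided, H₁ greater) = 0.00168
At α=0.01: p < α → reject H₀

reject H₀: yes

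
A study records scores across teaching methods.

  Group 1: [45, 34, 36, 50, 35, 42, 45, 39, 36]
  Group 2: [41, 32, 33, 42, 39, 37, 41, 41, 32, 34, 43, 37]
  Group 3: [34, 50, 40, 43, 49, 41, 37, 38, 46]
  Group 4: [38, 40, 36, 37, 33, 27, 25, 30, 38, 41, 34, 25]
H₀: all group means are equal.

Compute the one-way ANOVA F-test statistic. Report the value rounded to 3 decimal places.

test statistic = 5.120

Group means [40.22, 37.67, 42.00, 33.67], grand mean 38.000
SSB = Σnᵢ(x̄ᵢ−x̄)² = 415.111; SSW = ΣΣ(x−x̄ᵢ)² = 1026.889
MSB = 415.111/3 = 138.3704; MSW = 1026.889/38 = 27.0234
F = MSB/MSW = 5.1204
df = (3, 38)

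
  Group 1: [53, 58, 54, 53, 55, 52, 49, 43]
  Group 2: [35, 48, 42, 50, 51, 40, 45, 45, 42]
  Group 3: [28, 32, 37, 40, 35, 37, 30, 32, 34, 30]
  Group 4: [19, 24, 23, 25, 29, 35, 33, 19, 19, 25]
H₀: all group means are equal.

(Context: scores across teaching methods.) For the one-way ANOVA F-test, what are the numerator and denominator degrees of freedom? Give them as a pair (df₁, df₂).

degrees of freedom = [3, 33]

k = 4 groups, N = 37 total
df = (k−1, N−k) = (4−1, 37−4) = (3, 33)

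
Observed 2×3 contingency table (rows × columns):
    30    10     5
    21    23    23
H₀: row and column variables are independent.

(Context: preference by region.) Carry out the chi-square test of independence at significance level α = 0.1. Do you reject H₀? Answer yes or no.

Row totals [45, 67], col totals [51, 33, 28], n=112
χ² = (30−20.49)²/20.49 + (10−13.26)²/13.26 + (5−11.25)²/11.25 + (21−30.51)²/30.51 + (23−19.74)²/19.74 + (23−16.75)²/16.75 = 14.5197
df = 2
p-value (upper-tail) = 0.00070
At α=0.1: p < α → reject H₀

reject H₀: yes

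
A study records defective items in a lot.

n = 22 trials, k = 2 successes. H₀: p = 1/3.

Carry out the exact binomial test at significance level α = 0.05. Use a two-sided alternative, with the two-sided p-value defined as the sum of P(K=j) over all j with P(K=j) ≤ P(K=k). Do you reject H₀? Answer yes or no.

Exact binomial: n=22, k=2, p₀=1/3=0.3333
P(X=j) = C(n,j)·p₀^j·(1−p₀)^(n−j); p = Σ P(X=j) over j with P(X=j) ≤ P(X=2)
p-value (two-sided) = 0.01281
At α=0.05: p < α → reject H₀

reject H₀: yes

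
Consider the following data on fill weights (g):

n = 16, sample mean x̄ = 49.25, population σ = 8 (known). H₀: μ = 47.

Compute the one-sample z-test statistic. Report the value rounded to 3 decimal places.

SE = σ/√n = 8/√16 = 2.0000
z = (x̄−μ₀)/SE = (49.25−47)/2.0000 = 1.1250

test statistic = 1.125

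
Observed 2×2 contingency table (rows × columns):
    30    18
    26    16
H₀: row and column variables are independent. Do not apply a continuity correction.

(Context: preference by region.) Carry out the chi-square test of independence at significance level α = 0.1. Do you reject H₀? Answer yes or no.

Row totals [48, 42], col totals [56, 34], n=90
χ² = (30−29.87)²/29.87 + (18−18.13)²/18.13 + (26−26.13)²/26.13 + (16−15.87)²/15.87 = 0.0034
df = 1
p-value (upper-tail) = 0.95366
At α=0.1: p ≥ α → fail to reject H₀

reject H₀: no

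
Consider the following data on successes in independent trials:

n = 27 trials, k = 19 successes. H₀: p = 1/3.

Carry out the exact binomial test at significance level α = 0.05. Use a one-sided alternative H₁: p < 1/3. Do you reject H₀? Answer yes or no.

Exact binomial: n=27, k=19, p₀=1/3=0.3333
P(X≤19) from Σ C(n,i)·p₀^i·(1−p₀)^(n−i)
p-value (one-sided, H₁ less) = 0.99998
At α=0.05: p ≥ α → fail to reject H₀

reject H₀: no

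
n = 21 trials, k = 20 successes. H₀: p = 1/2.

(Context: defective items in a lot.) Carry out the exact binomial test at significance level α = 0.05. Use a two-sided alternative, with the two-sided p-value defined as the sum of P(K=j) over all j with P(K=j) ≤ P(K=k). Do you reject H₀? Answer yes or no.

reject H₀: yes

Exact binomial: n=21, k=20, p₀=1/2=0.5000
P(X=j) = C(n,j)·p₀^j·(1−p₀)^(n−j); p = Σ P(X=j) over j with P(X=j) ≤ P(X=20)
p-value (two-sided) = 0.00002
At α=0.05: p < α → reject H₀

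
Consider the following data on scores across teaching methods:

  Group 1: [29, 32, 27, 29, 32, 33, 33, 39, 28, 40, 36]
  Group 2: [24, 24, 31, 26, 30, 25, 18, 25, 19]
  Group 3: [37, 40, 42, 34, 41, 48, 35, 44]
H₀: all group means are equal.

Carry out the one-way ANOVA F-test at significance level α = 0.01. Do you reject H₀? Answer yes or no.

Group means [32.55, 24.67, 40.12], grand mean 32.179
SSB = Σnᵢ(x̄ᵢ−x̄)² = 1014.505; SSW = ΣΣ(x−x̄ᵢ)² = 489.602
MSB = 1014.505/2 = 507.2524; MSW = 489.602/25 = 19.5841
F = MSB/MSW = 25.9013
df = (2, 25)
p-value (upper-tail) = 0.00000
At α=0.01: p < α → reject H₀

reject H₀: yes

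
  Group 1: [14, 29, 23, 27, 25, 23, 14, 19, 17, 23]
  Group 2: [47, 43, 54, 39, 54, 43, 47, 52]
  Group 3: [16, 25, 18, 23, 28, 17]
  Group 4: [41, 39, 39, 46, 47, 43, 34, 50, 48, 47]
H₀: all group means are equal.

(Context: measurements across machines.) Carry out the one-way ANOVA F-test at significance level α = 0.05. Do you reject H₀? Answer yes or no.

reject H₀: yes

Group means [21.40, 47.38, 21.17, 43.40], grand mean 33.941
SSB = Σnᵢ(x̄ᵢ−x̄)² = 4890.374; SSW = ΣΣ(x−x̄ᵢ)² = 811.508
MSB = 4890.374/3 = 1630.1247; MSW = 811.508/30 = 27.0503
F = MSB/MSW = 60.2628
df = (3, 30)
p-value (upper-tail) = 0.00000
At α=0.05: p < α → reject H₀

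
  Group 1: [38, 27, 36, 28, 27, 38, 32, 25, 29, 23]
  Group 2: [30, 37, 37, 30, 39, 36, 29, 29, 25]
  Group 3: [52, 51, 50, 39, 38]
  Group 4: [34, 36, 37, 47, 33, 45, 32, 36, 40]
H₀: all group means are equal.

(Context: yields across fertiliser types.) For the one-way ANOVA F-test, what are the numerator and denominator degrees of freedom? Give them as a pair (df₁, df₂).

degrees of freedom = [3, 29]

k = 4 groups, N = 33 total
df = (k−1, N−k) = (4−1, 33−4) = (3, 29)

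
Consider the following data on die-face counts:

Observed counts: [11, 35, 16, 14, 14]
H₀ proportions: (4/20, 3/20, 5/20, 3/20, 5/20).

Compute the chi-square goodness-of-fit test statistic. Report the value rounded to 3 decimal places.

test statistic = 42.070

n = 90; E_i = n·p_i = [18.00, 13.50, 22.50, 13.50, 22.50]
χ² = (11−18.00)²/18.00 + (35−13.50)²/13.50 + (16−22.50)²/22.50 + (14−13.50)²/13.50 + (14−22.50)²/22.50 = 42.0704
df = 4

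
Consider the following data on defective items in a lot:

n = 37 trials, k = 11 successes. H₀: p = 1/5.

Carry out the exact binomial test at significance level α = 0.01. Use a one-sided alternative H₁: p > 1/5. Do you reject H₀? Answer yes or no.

Exact binomial: n=37, k=11, p₀=1/5=0.2000
P(X≥11) from Σ C(n,i)·p₀^i·(1−p₀)^(n−i)
p-value (one-sided, H₁ greater) = 0.10465
At α=0.01: p ≥ α → fail to reject H₀

reject H₀: no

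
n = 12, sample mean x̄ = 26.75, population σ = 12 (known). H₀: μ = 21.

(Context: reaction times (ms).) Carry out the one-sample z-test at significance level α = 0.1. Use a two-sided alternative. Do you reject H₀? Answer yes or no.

SE = σ/√n = 12/√12 = 3.4641
z = (x̄−μ₀)/SE = (26.75−21)/3.4641 = 1.6599
p-value (two-sided) = 0.09694
At α=0.1: p < α → reject H₀

reject H₀: yes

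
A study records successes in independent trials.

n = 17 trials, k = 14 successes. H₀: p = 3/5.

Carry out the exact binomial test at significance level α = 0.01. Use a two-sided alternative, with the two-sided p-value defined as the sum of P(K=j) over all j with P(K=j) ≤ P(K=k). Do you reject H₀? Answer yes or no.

Exact binomial: n=17, k=14, p₀=3/5=0.6000
P(X=j) = C(n,j)·p₀^j·(1−p₀)^(n−j); p = Σ P(X=j) over j with P(X=j) ≤ P(X=14)
p-value (two-sided) = 0.08124
At α=0.01: p ≥ α → fail to reject H₀

reject H₀: no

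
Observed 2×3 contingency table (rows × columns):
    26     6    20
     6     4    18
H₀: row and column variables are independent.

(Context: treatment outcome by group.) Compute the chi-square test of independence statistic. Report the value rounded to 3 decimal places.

test statistic = 6.379

Row totals [52, 28], col totals [32, 10, 38], n=80
χ² = (26−20.80)²/20.80 + (6−6.50)²/6.50 + (20−24.70)²/24.70 + (6−11.20)²/11.20 + (4−3.50)²/3.50 + (18−13.30)²/13.30 = 6.3794
df = 2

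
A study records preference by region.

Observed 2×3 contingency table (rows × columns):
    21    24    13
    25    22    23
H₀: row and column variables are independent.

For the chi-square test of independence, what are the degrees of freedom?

degrees of freedom = 2

df = (r−1)(c−1) = (2−1)·(3−1) = 2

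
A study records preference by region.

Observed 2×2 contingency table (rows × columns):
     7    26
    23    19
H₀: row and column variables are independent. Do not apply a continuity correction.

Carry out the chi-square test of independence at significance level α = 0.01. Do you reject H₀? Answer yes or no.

Row totals [33, 42], col totals [30, 45], n=75
χ² = (7−13.20)²/13.20 + (26−19.80)²/19.80 + (23−16.80)²/16.80 + (19−25.20)²/25.20 = 8.6670
df = 1
p-value (upper-tail) = 0.00324
At α=0.01: p < α → reject H₀

reject H₀: yes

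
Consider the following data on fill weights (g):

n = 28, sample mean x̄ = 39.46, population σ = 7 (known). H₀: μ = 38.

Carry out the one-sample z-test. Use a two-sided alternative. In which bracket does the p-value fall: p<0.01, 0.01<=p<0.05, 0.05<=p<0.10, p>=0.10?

SE = σ/√n = 7/√28 = 1.3229
z = (x̄−μ₀)/SE = (39.46−38)/1.3229 = 1.1037
p-value (two-sided) = 0.26974
→ bracket: p>=0.10

p-value bracket: p>=0.10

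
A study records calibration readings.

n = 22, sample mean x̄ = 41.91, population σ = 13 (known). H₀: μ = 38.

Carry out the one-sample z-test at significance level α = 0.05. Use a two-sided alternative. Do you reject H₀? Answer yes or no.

SE = σ/√n = 13/√22 = 2.7716
z = (x̄−μ₀)/SE = (41.91−38)/2.7716 = 1.4107
p-value (two-sided) = 0.15832
At α=0.05: p ≥ α → fail to reject H₀

reject H₀: no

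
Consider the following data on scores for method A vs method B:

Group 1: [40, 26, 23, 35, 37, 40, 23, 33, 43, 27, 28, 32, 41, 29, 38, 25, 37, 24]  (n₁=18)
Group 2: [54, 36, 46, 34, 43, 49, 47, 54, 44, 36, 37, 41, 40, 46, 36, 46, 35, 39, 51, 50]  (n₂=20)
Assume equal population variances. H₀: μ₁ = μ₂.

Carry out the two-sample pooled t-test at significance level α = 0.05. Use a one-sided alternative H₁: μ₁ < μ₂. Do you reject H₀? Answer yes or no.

x̄₁=32.278, s₁=6.798, n₁=18
x̄₂=43.200, s₂=6.453, n₂=20
s_p² = [17·6.798² + 19·6.453²]/36 = 43.8003
SE = √(s_p²·(1/18+1/20)) = 2.1502
t = (32.278−43.200)/2.1502 = -5.0796
df = 36
p-value (one-sided, H₁ less) = 0.00001
At α=0.05: p < α → reject H₀

reject H₀: yes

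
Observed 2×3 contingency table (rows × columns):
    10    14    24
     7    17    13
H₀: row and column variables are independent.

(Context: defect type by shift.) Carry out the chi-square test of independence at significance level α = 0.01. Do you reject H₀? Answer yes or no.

Row totals [48, 37], col totals [17, 31, 37], n=85
χ² = (10−9.60)²/9.60 + (14−17.51)²/17.51 + (24−20.89)²/20.89 + (7−7.40)²/7.40 + (17−13.49)²/13.49 + (13−16.11)²/16.11 = 2.7119
df = 2
p-value (upper-tail) = 0.25770
At α=0.01: p ≥ α → fail to reject H₀

reject H₀: no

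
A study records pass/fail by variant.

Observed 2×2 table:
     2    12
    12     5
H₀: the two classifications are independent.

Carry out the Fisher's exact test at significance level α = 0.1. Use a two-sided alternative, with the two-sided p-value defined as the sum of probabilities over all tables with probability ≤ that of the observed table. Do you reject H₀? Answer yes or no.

reject H₀: yes

Margins: r₁=14, r₂=17, c₁=14, c₂=17, n=31
p_obs = C(14,2)·C(17,12)/C(31,14); sum pmf over tables with pmf ≤ p_obs
p-value (two-sided) = 0.00323
At α=0.1: p < α → reject H₀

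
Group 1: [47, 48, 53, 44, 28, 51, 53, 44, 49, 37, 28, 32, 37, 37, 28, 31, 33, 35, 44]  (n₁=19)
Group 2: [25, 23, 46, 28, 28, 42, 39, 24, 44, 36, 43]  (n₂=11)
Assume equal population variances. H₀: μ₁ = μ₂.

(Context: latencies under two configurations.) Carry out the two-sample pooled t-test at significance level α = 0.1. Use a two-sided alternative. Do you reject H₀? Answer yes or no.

reject H₀: no

x̄₁=39.947, s₁=8.753, n₁=19
x̄₂=34.364, s₂=8.891, n₂=11
s_p² = [18·8.753² + 10·8.891²]/28 = 77.4819
SE = √(s_p²·(1/19+1/11)) = 3.3349
t = (39.947−34.364)/3.3349 = 1.6743
df = 28
p-value (two-sided) = 0.10520
At α=0.1: p ≥ α → fail to reject H₀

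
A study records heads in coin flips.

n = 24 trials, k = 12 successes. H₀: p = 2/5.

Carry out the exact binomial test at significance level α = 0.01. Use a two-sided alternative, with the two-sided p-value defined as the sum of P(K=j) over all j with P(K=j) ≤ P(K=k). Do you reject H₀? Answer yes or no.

reject H₀: no

Exact binomial: n=24, k=12, p₀=2/5=0.4000
P(X=j) = C(n,j)·p₀^j·(1−p₀)^(n−j); p = Σ P(X=j) over j with P(X=j) ≤ P(X=12)
p-value (two-sided) = 0.40497
At α=0.01: p ≥ α → fail to reject H₀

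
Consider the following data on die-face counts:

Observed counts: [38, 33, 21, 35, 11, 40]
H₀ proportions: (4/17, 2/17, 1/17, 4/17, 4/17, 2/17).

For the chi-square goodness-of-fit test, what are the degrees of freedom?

degrees of freedom = 5

df = k − 1 = 6 − 1 = 5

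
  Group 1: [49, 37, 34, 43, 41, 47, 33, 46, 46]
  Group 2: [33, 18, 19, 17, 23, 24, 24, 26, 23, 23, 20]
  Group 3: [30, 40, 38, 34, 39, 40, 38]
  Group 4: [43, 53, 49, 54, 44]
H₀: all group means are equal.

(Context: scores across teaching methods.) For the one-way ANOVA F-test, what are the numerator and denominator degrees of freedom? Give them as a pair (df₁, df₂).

degrees of freedom = [3, 28]

k = 4 groups, N = 32 total
df = (k−1, N−k) = (4−1, 32−4) = (3, 28)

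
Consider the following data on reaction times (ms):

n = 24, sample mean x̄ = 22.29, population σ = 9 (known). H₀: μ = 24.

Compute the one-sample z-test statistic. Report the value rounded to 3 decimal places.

test statistic = -0.931

SE = σ/√n = 9/√24 = 1.8371
z = (x̄−μ₀)/SE = (22.29−24)/1.8371 = -0.9308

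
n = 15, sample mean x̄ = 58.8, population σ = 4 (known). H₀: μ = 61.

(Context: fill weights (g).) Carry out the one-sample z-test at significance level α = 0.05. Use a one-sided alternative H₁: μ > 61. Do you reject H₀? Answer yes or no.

SE = σ/√n = 4/√15 = 1.0328
z = (x̄−μ₀)/SE = (58.8−61)/1.0328 = -2.1301
p-value (one-sided, H₁ greater) = 0.98342
At α=0.05: p ≥ α → fail to reject H₀

reject H₀: no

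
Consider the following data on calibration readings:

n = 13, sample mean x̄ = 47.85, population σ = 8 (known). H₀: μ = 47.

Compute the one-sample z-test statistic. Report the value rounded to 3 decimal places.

test statistic = 0.383

SE = σ/√n = 8/√13 = 2.2188
z = (x̄−μ₀)/SE = (47.85−47)/2.2188 = 0.3831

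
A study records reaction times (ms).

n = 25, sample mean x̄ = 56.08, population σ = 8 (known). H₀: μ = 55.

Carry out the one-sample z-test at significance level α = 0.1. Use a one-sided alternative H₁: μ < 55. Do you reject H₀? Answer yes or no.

SE = σ/√n = 8/√25 = 1.6000
z = (x̄−μ₀)/SE = (56.08−55)/1.6000 = 0.6750
p-value (one-sided, H₁ less) = 0.75016
At α=0.1: p ≥ α → fail to reject H₀

reject H₀: no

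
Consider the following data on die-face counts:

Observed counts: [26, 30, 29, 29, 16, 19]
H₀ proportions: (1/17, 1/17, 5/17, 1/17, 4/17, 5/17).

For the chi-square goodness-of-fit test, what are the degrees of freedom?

df = k − 1 = 6 − 1 = 5

degrees of freedom = 5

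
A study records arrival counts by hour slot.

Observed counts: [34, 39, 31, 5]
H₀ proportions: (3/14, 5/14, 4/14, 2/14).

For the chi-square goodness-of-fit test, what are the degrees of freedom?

degrees of freedom = 3

df = k − 1 = 4 − 1 = 3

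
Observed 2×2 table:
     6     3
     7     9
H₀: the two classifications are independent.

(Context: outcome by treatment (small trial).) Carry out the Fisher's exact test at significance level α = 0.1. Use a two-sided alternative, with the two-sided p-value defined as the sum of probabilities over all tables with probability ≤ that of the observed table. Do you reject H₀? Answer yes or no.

reject H₀: no

Margins: r₁=9, r₂=16, c₁=13, c₂=12, n=25
p_obs = C(9,6)·C(16,7)/C(25,13); sum pmf over tables with pmf ≤ p_obs
p-value (two-sided) = 0.41098
At α=0.1: p ≥ α → fail to reject H₀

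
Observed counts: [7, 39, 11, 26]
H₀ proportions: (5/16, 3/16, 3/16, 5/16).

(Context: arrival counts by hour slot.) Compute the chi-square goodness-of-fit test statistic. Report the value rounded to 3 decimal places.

test statistic = 50.462

n = 83; E_i = n·p_i = [25.94, 15.56, 15.56, 25.94]
χ² = (7−25.94)²/25.94 + (39−15.56)²/15.56 + (11−15.56)²/15.56 + (26−25.94)²/25.94 = 50.4618
df = 3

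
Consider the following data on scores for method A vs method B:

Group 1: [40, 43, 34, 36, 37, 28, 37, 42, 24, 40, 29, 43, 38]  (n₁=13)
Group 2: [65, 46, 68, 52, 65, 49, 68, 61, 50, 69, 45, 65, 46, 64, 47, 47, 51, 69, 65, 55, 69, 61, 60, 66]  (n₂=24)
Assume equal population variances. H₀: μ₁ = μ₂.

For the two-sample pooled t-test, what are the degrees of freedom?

degrees of freedom = 35

df = n₁ + n₂ − 2 = 13 + 24 − 2 = 35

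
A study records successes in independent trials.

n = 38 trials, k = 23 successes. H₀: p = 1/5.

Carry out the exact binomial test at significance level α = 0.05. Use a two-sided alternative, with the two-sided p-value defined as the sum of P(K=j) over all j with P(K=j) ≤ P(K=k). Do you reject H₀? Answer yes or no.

reject H₀: yes

Exact binomial: n=38, k=23, p₀=1/5=0.2000
P(X=j) = C(n,j)·p₀^j·(1−p₀)^(n−j); p = Σ P(X=j) over j with P(X=j) ≤ P(X=23)
p-value (two-sided) = 0.00000
At α=0.05: p < α → reject H₀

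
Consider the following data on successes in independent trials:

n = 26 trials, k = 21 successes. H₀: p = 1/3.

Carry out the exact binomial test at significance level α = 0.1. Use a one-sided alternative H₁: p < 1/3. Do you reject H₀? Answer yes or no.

reject H₀: no

Exact binomial: n=26, k=21, p₀=1/3=0.3333
P(X≤21) from Σ C(n,i)·p₀^i·(1−p₀)^(n−i)
p-value (one-sided, H₁ less) = 1.00000
At α=0.1: p ≥ α → fail to reject H₀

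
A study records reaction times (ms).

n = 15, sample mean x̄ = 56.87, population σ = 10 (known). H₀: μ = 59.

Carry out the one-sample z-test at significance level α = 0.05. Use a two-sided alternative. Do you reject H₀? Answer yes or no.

reject H₀: no

SE = σ/√n = 10/√15 = 2.5820
z = (x̄−μ₀)/SE = (56.87−59)/2.5820 = -0.8249
p-value (two-sided) = 0.40940
At α=0.05: p ≥ α → fail to reject H₀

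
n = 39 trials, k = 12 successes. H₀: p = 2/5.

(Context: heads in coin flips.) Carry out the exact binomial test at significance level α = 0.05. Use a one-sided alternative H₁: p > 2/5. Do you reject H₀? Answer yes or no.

Exact binomial: n=39, k=12, p₀=2/5=0.4000
P(X≥12) from Σ C(n,i)·p₀^i·(1−p₀)^(n−i)
p-value (one-sided, H₁ greater) = 0.91178
At α=0.05: p ≥ α → fail to reject H₀

reject H₀: no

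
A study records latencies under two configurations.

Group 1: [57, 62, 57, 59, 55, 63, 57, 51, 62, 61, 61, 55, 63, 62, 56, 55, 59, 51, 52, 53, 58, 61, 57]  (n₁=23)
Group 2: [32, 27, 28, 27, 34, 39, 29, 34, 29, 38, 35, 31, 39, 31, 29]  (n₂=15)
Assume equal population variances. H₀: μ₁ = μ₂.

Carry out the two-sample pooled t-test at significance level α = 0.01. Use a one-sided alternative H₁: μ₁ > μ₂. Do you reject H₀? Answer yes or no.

x̄₁=57.696, s₁=3.807, n₁=23
x̄₂=32.133, s₂=4.190, n₂=15
s_p² = [22·3.807² + 14·4.190²]/36 = 15.6834
SE = √(s_p²·(1/23+1/15)) = 1.3143
t = (57.696−32.133)/1.3143 = 19.4490
df = 36
p-value (one-sided, H₁ greater) = 0.00000
At α=0.01: p < α → reject H₀

reject H₀: yes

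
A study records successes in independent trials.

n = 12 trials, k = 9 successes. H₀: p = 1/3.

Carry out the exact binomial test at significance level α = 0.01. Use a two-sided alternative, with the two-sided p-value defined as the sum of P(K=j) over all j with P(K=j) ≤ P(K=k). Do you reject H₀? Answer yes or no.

Exact binomial: n=12, k=9, p₀=1/3=0.3333
P(X=j) = C(n,j)·p₀^j·(1−p₀)^(n−j); p = Σ P(X=j) over j with P(X=j) ≤ P(X=9)
p-value (two-sided) = 0.00386
At α=0.01: p < α → reject H₀

reject H₀: yes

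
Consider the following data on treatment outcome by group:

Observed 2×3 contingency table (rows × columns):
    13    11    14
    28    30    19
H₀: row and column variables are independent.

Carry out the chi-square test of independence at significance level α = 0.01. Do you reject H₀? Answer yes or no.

reject H₀: no

Row totals [38, 77], col totals [41, 41, 33], n=115
χ² = (13−13.55)²/13.55 + (11−13.55)²/13.55 + (14−10.90)²/10.90 + (28−27.45)²/27.45 + (30−27.45)²/27.45 + (19−22.10)²/22.10 = 2.0612
df = 2
p-value (upper-tail) = 0.35679
At α=0.01: p ≥ α → fail to reject H₀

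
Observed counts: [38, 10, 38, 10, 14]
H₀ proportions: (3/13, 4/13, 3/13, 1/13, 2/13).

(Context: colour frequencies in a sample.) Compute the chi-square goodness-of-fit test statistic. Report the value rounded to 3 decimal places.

n = 110; E_i = n·p_i = [25.38, 33.85, 25.38, 8.46, 16.92]
χ² = (38−25.38)²/25.38 + (10−33.85)²/33.85 + (38−25.38)²/25.38 + (10−8.46)²/8.46 + (14−16.92)²/16.92 = 30.1242
df = 4

test statistic = 30.124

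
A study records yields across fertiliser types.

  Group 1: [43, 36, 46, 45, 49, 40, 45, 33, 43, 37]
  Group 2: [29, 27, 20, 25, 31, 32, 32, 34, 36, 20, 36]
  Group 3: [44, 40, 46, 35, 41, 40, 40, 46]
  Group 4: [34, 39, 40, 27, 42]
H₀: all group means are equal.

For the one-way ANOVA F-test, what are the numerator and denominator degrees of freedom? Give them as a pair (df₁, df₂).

k = 4 groups, N = 34 total
df = (k−1, N−k) = (4−1, 34−4) = (3, 30)

degrees of freedom = [3, 30]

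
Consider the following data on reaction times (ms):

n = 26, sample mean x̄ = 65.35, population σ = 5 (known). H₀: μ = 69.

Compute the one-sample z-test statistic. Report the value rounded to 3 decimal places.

SE = σ/√n = 5/√26 = 0.9806
z = (x̄−μ₀)/SE = (65.35−69)/0.9806 = -3.7223

test statistic = -3.722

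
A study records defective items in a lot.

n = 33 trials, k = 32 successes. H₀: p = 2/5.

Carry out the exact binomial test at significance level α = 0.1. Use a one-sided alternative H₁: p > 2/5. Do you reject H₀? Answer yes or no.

Exact binomial: n=33, k=32, p₀=2/5=0.4000
P(X≥32) from Σ C(n,i)·p₀^i·(1−p₀)^(n−i)
p-value (one-sided, H₁ greater) = 0.00000
At α=0.1: p < α → reject H₀

reject H₀: yes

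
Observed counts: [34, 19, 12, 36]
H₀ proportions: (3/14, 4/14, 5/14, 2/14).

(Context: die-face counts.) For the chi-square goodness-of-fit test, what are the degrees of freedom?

df = k − 1 = 4 − 1 = 3

degrees of freedom = 3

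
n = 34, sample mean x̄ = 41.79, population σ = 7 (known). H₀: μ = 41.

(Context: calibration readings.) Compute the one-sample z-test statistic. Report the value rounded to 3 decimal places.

test statistic = 0.658

SE = σ/√n = 7/√34 = 1.2005
z = (x̄−μ₀)/SE = (41.79−41)/1.2005 = 0.6581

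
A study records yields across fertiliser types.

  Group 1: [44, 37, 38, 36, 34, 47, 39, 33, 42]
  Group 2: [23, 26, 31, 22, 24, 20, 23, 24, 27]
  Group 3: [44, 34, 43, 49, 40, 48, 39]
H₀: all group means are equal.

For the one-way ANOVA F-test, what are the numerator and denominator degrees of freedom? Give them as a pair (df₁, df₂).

k = 3 groups, N = 25 total
df = (k−1, N−k) = (3−1, 25−3) = (2, 22)

degrees of freedom = [2, 22]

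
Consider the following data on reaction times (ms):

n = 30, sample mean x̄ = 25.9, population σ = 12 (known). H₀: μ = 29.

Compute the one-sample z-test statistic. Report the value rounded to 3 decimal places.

SE = σ/√n = 12/√30 = 2.1909
z = (x̄−μ₀)/SE = (25.9−29)/2.1909 = -1.4149

test statistic = -1.415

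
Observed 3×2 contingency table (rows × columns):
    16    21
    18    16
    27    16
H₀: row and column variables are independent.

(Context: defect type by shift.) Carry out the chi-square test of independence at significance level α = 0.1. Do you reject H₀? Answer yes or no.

reject H₀: no

Row totals [37, 34, 43], col totals [61, 53], n=114
χ² = (16−19.80)²/19.80 + (21−17.20)²/17.20 + (18−18.19)²/18.19 + (16−15.81)²/15.81 + (27−23.01)²/23.01 + (16−19.99)²/19.99 = 3.0609
df = 2
p-value (upper-tail) = 0.21643
At α=0.1: p ≥ α → fail to reject H₀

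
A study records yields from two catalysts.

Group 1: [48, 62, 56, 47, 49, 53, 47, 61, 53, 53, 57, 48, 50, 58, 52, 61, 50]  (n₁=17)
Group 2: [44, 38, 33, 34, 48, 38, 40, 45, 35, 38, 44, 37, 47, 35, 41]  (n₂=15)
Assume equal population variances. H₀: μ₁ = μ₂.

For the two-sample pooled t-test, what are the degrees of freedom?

degrees of freedom = 30

df = n₁ + n₂ − 2 = 17 + 15 − 2 = 30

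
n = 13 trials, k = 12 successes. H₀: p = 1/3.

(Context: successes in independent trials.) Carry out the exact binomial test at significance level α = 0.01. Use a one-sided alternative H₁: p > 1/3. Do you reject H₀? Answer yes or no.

reject H₀: yes

Exact binomial: n=13, k=12, p₀=1/3=0.3333
P(X≥12) from Σ C(n,i)·p₀^i·(1−p₀)^(n−i)
p-value (one-sided, H₁ greater) = 0.00002
At α=0.01: p < α → reject H₀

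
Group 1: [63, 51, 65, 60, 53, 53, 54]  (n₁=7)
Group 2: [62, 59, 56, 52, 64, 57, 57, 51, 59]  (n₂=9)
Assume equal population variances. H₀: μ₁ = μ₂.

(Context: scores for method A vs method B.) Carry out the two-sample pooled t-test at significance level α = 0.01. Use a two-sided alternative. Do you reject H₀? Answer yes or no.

reject H₀: no

x̄₁=57.000, s₁=5.568, n₁=7
x̄₂=57.444, s₂=4.216, n₂=9
s_p² = [6·5.568² + 8·4.216²]/14 = 23.4444
SE = √(s_p²·(1/7+1/9)) = 2.4401
t = (57.000−57.444)/2.4401 = -0.1821
df = 14
p-value (two-sided) = 0.85808
At α=0.01: p ≥ α → fail to reject H₀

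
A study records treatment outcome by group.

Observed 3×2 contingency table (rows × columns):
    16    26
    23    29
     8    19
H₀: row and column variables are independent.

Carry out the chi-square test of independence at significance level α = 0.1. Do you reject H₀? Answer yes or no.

reject H₀: no

Row totals [42, 52, 27], col totals [47, 74], n=121
χ² = (16−16.31)²/16.31 + (26−25.69)²/25.69 + (23−20.20)²/20.20 + (29−31.80)²/31.80 + (8−10.49)²/10.49 + (19−16.51)²/16.51 = 1.6101
df = 2
p-value (upper-tail) = 0.44706
At α=0.1: p ≥ α → fail to reject H₀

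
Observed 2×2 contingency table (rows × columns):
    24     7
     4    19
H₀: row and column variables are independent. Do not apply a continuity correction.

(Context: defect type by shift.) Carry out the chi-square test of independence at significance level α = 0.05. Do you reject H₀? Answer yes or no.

Row totals [31, 23], col totals [28, 26], n=54
χ² = (24−16.07)²/16.07 + (7−14.93)²/14.93 + (4−11.93)²/11.93 + (19−11.07)²/11.07 = 19.0573
df = 1
p-value (upper-tail) = 0.00001
At α=0.05: p < α → reject H₀

reject H₀: yes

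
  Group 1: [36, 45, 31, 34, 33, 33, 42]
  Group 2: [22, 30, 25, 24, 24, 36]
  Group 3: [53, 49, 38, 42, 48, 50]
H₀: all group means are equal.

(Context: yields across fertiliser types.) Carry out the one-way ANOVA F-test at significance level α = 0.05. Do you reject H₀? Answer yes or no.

Group means [36.29, 26.83, 46.67], grand mean 36.579
SSB = Σnᵢ(x̄ᵢ−x̄)² = 1181.036; SSW = ΣΣ(x−x̄ᵢ)² = 455.595
MSB = 1181.036/2 = 590.5182; MSW = 455.595/16 = 28.4747
F = MSB/MSW = 20.7383
df = (2, 16)
p-value (upper-tail) = 0.00004
At α=0.05: p < α → reject H₀

reject H₀: yes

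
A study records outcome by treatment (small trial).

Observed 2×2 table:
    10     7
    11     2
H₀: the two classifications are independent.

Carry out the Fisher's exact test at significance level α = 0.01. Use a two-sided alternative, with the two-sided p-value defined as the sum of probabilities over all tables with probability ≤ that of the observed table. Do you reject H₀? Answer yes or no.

Margins: r₁=17, r₂=13, c₁=21, c₂=9, n=30
p_obs = C(17,10)·C(13,11)/C(30,21); sum pmf over tables with pmf ≤ p_obs
p-value (two-sided) = 0.22927
At α=0.01: p ≥ α → fail to reject H₀

reject H₀: no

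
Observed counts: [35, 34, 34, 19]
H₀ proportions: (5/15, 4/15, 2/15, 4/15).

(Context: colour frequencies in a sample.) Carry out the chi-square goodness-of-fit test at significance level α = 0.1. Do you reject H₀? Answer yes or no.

reject H₀: yes

n = 122; E_i = n·p_i = [40.67, 32.53, 16.27, 32.53]
χ² = (35−40.67)²/40.67 + (34−32.53)²/32.53 + (34−16.27)²/16.27 + (19−32.53)²/32.53 = 25.8176
df = 3
p-value (upper-tail) = 0.00001
At α=0.1: p < α → reject H₀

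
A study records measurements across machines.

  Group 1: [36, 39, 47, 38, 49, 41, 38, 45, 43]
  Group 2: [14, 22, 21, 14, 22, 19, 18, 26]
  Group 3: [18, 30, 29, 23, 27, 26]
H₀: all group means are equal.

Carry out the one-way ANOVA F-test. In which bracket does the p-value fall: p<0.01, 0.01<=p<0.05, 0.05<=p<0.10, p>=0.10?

Group means [41.78, 19.50, 25.50], grand mean 29.783
SSB = Σnᵢ(x̄ᵢ−x̄)² = 2250.857; SSW = ΣΣ(x−x̄ᵢ)² = 379.056
MSB = 2250.857/2 = 1125.4287; MSW = 379.056/20 = 18.9528
F = MSB/MSW = 59.3807
df = (2, 20)
p-value (upper-tail) = 0.00000
→ bracket: p<0.01

p-value bracket: p<0.01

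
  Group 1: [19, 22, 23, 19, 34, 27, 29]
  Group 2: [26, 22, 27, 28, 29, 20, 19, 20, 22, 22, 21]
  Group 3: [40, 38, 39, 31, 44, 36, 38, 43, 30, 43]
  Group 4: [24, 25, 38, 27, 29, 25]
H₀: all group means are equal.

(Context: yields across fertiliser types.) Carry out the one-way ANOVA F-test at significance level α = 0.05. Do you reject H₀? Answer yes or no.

reject H₀: yes

Group means [24.71, 23.27, 38.20, 28.00], grand mean 28.794
SSB = Σnᵢ(x̄ᵢ−x̄)² = 1340.348; SSW = ΣΣ(x−x̄ᵢ)² = 655.210
MSB = 1340.348/3 = 446.7828; MSW = 655.210/30 = 21.8403
F = MSB/MSW = 20.4568
df = (3, 30)
p-value (upper-tail) = 0.00000
At α=0.05: p < α → reject H₀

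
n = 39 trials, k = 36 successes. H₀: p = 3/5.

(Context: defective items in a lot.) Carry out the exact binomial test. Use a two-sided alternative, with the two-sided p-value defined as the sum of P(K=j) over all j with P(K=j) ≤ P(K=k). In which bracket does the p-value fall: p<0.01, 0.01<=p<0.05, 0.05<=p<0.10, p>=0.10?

Exact binomial: n=39, k=36, p₀=3/5=0.6000
P(X=j) = C(n,j)·p₀^j·(1−p₀)^(n−j); p = Σ P(X=j) over j with P(X=j) ≤ P(X=36)
p-value (two-sided) = 0.00001
→ bracket: p<0.01

p-value bracket: p<0.01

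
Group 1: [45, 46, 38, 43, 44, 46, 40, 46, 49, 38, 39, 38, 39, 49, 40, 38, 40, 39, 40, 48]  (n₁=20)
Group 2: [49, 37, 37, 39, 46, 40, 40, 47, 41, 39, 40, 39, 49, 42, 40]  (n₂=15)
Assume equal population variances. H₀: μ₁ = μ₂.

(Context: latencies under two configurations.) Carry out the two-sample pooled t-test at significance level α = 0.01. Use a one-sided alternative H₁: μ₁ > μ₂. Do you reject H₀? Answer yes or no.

reject H₀: no

x̄₁=42.250, s₁=3.985, n₁=20
x̄₂=41.667, s₂=4.065, n₂=15
s_p² = [19·3.985² + 14·4.065²]/33 = 16.1540
SE = √(s_p²·(1/20+1/15)) = 1.3728
t = (42.250−41.667)/1.3728 = 0.4249
df = 33
p-value (one-sided, H₁ greater) = 0.33683
At α=0.01: p ≥ α → fail to reject H₀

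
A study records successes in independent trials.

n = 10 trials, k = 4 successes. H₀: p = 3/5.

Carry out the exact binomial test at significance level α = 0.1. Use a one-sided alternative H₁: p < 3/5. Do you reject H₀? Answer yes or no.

Exact binomial: n=10, k=4, p₀=3/5=0.6000
P(X≤4) from Σ C(n,i)·p₀^i·(1−p₀)^(n−i)
p-value (one-sided, H₁ less) = 0.16624
At α=0.1: p ≥ α → fail to reject H₀

reject H₀: no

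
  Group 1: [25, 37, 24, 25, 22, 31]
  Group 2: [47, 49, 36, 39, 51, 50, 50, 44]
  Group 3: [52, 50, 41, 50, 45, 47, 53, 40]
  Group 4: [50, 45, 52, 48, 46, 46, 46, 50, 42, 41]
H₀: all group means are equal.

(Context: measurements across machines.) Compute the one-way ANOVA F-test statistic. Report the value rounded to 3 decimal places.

test statistic = 25.761

Group means [27.33, 45.75, 47.25, 46.60], grand mean 42.938
SSB = Σnᵢ(x̄ᵢ−x̄)² = 1807.142; SSW = ΣΣ(x−x̄ᵢ)² = 654.733
MSB = 1807.142/3 = 602.3806; MSW = 654.733/28 = 23.3833
F = MSB/MSW = 25.7611
df = (3, 28)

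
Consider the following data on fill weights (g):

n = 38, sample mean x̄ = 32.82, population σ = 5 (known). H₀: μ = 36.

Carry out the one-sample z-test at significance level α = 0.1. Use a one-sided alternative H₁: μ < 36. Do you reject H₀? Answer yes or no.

reject H₀: yes

SE = σ/√n = 5/√38 = 0.8111
z = (x̄−μ₀)/SE = (32.82−36)/0.8111 = -3.9206
p-value (one-sided, H₁ less) = 0.00004
At α=0.1: p < α → reject H₀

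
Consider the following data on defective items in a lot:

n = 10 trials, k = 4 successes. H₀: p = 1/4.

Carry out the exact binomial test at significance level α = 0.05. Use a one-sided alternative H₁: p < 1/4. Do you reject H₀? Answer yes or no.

reject H₀: no

Exact binomial: n=10, k=4, p₀=1/4=0.2500
P(X≤4) from Σ C(n,i)·p₀^i·(1−p₀)^(n−i)
p-value (one-sided, H₁ less) = 0.92187
At α=0.05: p ≥ α → fail to reject H₀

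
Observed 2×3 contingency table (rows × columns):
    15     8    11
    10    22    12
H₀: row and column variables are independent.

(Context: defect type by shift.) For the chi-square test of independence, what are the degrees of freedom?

degrees of freedom = 2

df = (r−1)(c−1) = (2−1)·(3−1) = 2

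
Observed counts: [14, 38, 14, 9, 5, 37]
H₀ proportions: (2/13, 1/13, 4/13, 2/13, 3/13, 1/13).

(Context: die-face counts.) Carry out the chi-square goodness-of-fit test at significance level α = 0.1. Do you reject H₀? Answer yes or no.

n = 117; E_i = n·p_i = [18.00, 9.00, 36.00, 18.00, 27.00, 9.00]
χ² = (14−18.00)²/18.00 + (38−9.00)²/9.00 + (14−36.00)²/36.00 + (9−18.00)²/18.00 + (5−27.00)²/27.00 + (37−9.00)²/9.00 = 217.3148
df = 5
p-value (upper-tail) = 0.00000
At α=0.1: p < α → reject H₀

reject H₀: yes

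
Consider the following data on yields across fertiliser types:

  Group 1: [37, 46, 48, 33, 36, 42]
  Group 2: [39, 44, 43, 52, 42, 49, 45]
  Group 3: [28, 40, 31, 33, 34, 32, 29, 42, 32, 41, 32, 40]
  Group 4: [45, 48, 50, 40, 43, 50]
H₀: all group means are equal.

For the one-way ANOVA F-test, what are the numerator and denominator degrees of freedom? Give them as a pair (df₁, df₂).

degrees of freedom = [3, 27]

k = 4 groups, N = 31 total
df = (k−1, N−k) = (4−1, 31−4) = (3, 27)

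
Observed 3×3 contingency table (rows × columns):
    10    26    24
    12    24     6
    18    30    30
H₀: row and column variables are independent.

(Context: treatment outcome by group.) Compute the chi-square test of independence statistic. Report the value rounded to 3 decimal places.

test statistic = 9.776

Row totals [60, 42, 78], col totals [40, 80, 60], n=180
χ² = (10−13.33)²/13.33 + (26−26.67)²/26.67 + (24−20.00)²/20.00 + (12−9.33)²/9.33 + (24−18.67)²/18.67 + (6−14.00)²/14.00 + (18−17.33)²/17.33 + (30−34.67)²/34.67 + (30−26.00)²/26.00 = 9.7764
df = 4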